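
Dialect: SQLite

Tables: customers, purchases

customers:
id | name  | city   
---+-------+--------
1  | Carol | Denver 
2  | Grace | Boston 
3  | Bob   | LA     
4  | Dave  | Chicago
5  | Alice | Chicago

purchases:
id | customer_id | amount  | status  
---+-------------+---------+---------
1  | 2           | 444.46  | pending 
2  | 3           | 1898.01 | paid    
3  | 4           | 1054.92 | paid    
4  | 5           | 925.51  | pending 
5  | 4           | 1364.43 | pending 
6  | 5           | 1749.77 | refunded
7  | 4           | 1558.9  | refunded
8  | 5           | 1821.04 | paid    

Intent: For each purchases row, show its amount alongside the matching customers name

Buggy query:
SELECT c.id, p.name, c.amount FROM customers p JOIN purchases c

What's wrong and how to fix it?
Bug: Missing join condition: each purchases row is matched to all customers rows instead of just its own

Fix: Specify the join condition linking the foreign key to the parent id

Corrected query:
SELECT c.id, p.name, c.amount FROM customers p JOIN purchases c ON c.customer_id = p.id

Result:
id | name  | amount 
---+-------+--------
1  | Grace | 444.46 
2  | Bob   | 1898.01
3  | Dave  | 1054.92
4  | Alice | 925.51 
5  | Dave  | 1364.43
6  | Alice | 1749.77
7  | Dave  | 1558.9 
8  | Alice | 1821.04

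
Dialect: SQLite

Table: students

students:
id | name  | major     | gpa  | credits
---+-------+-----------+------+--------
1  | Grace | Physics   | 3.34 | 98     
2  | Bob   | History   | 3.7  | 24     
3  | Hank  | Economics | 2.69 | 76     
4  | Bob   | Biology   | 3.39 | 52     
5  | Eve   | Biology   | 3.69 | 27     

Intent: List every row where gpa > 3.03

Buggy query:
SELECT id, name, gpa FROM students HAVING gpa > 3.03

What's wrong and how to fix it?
Bug: HAVING filters the output of aggregation, but this query has no GROUP BY and no aggregate functions, so SQLite rejects it (HAVING clause on a non-aggregate query); the condition here is per row

Fix: Replace HAVING with WHERE since the condition applies to individual rows

Corrected query:
SELECT id, name, gpa FROM students WHERE gpa > 3.03

Result:
id | name  | gpa 
---+-------+-----
1  | Grace | 3.34
2  | Bob   | 3.7 
4  | Bob   | 3.39
5  | Eve   | 3.69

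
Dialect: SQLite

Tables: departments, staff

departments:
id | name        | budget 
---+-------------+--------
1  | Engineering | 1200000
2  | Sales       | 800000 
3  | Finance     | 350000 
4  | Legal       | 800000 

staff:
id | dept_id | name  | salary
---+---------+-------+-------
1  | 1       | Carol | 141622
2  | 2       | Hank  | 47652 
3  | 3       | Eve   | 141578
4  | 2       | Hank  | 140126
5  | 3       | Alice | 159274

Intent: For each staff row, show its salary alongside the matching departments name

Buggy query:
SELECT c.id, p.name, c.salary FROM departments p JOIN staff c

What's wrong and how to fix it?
Bug: JOIN with no ON clause produces a cartesian product; every staff row pairs with every departments row

Fix: Specify the join condition linking the foreign key to the parent id

Corrected query:
SELECT c.id, p.name, c.salary FROM departments p JOIN staff c ON c.dept_id = p.id

Result:
id | name        | salary
---+-------------+-------
1  | Engineering | 141622
2  | Sales       | 47652 
3  | Finance     | 141578
4  | Sales       | 140126
5  | Finance     | 159274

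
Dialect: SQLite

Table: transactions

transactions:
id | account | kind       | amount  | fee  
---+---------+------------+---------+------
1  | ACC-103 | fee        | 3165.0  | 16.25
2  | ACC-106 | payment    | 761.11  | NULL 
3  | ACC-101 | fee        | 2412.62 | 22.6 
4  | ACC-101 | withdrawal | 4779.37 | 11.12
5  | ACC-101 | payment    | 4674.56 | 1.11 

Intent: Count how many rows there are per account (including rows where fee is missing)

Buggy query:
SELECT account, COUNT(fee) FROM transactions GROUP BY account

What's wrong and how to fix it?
Bug: COUNT(column) counts non-NULL values only; rows with NULL fee aren't counted

Fix: Replace COUNT(fee) with COUNT(*)

Corrected query:
SELECT account, COUNT(*) FROM transactions GROUP BY account

Result:
account | COUNT(*)
--------+---------
ACC-101 | 3       
ACC-103 | 1       
ACC-106 | 1       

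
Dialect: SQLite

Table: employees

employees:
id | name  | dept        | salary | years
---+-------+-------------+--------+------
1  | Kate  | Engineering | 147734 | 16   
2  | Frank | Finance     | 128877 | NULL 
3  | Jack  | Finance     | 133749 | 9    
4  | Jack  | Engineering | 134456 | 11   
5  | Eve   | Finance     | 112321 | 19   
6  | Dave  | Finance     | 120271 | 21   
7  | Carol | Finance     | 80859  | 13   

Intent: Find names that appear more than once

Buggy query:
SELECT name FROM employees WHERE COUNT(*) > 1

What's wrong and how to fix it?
Bug: COUNT(*) is an aggregate and cannot be used in WHERE

Fix: GROUP BY name, then filter groups with HAVING COUNT(*) > 1

Corrected query:
SELECT name FROM employees GROUP BY name HAVING COUNT(*) > 1

Result:
name
----
Jack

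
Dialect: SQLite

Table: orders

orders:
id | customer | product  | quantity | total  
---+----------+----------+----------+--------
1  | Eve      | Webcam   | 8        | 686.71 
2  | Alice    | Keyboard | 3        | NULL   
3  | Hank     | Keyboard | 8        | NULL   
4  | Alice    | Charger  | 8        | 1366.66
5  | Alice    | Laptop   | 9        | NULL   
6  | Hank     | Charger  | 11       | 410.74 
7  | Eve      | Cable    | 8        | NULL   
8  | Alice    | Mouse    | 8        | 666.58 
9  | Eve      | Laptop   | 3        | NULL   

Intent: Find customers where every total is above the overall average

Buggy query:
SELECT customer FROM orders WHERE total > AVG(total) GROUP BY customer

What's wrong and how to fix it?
Bug: WHERE evaluates per row before aggregation, so AVG() is unavailable

Fix: Compute the overall average in a scalar subquery and compare each group's MIN against it in HAVING

Corrected query:
SELECT customer FROM orders GROUP BY customer HAVING MIN(total) > (SELECT AVG(total) FROM orders)

Result:
(no rows)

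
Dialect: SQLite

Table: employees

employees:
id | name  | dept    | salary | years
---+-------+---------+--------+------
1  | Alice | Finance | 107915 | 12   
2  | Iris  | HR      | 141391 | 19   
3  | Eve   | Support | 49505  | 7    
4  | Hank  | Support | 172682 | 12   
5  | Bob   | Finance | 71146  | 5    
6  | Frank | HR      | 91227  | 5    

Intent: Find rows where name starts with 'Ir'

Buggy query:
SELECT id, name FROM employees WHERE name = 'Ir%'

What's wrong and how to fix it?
Bug: '=' compares the literal string including the % character; pattern matching needs LIKE

Fix: Use LIKE for wildcard pattern matching

Corrected query:
SELECT id, name FROM employees WHERE name LIKE 'Ir%'

Result:
id | name
---+-----
2  | Iris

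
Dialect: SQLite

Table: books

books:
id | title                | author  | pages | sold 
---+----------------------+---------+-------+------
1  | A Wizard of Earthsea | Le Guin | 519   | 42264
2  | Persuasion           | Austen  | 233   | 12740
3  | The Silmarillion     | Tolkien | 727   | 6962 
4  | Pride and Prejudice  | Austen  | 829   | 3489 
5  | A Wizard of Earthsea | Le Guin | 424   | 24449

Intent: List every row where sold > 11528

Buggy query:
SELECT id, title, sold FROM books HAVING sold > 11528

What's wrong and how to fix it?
Bug: HAVING filters the output of aggregation, but this query has no GROUP BY and no aggregate functions, so SQLite rejects it (HAVING clause on a non-aggregate query); the condition here is per row

Fix: Replace HAVING with WHERE since the condition applies to individual rows

Corrected query:
SELECT id, title, sold FROM books WHERE sold > 11528

Result:
id | title                | sold 
---+----------------------+------
1  | A Wizard of Earthsea | 42264
2  | Persuasion           | 12740
5  | A Wizard of Earthsea | 24449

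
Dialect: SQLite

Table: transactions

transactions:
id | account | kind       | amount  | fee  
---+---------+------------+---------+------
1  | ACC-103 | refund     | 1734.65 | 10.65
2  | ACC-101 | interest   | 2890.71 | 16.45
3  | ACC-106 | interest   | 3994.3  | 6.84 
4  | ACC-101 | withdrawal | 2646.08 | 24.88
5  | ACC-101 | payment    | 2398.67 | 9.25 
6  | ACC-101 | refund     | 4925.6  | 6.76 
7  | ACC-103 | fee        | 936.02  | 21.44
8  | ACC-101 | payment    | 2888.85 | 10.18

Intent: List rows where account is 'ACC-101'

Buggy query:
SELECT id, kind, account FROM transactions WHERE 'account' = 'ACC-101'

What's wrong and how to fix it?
Bug: Single quotes denote string literals in SQL; the column name is being compared as a constant string

Fix: Reference the column as account without single quotes

Corrected query:
SELECT id, kind, account FROM transactions WHERE account = 'ACC-101'

Result:
id | kind       | account
---+------------+--------
2  | interest   | ACC-101
4  | withdrawal | ACC-101
5  | payment    | ACC-101
6  | refund     | ACC-101
8  | payment    | ACC-101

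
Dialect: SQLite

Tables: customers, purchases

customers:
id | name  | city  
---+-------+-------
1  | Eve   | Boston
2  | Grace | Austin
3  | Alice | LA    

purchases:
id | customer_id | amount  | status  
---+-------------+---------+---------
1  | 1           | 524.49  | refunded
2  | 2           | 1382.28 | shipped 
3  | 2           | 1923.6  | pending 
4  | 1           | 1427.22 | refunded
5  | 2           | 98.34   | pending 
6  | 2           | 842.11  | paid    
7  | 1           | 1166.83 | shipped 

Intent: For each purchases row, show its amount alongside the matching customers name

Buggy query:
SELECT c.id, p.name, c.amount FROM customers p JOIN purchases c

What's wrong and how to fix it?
Bug: Missing join condition: each purchases row is matched to all customers rows instead of just its own

Fix: Add ON c.customer_id = p.id to the JOIN

Corrected query:
SELECT c.id, p.name, c.amount FROM customers p JOIN purchases c ON c.customer_id = p.id

Result:
id | name  | amount 
---+-------+--------
1  | Eve   | 524.49 
2  | Grace | 1382.28
3  | Grace | 1923.6 
4  | Eve   | 1427.22
5  | Grace | 98.34  
6  | Grace | 842.11 
7  | Eve   | 1166.83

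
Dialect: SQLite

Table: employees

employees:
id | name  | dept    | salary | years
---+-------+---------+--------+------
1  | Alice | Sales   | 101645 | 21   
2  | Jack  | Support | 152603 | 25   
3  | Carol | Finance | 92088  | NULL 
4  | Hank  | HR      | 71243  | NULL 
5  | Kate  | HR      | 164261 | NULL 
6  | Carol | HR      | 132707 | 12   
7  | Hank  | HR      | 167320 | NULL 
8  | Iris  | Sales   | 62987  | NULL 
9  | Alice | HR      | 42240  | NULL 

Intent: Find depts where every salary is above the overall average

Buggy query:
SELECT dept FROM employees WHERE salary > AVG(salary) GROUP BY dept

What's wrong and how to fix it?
Bug: AVG() is an aggregate; it can't sit directly in WHERE

Fix: Use a subquery for AVG and a HAVING MIN(...) filter so the condition holds for every row in the group

Corrected query:
SELECT dept FROM employees GROUP BY dept HAVING MIN(salary) > (SELECT AVG(salary) FROM employees)

Result:
dept   
-------
Support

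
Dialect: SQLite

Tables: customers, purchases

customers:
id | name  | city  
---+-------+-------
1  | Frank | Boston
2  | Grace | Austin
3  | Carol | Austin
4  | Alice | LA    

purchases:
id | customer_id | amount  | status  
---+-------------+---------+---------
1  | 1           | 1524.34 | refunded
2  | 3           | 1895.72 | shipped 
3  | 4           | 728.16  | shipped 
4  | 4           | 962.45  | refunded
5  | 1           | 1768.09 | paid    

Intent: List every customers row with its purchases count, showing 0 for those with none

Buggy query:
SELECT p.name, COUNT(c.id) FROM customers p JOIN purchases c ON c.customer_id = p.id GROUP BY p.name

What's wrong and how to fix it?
Bug: INNER JOIN drops customers rows that have no matching purchases rows

Fix: Use LEFT JOIN so parents without children still appear (COUNT(c.id) gives 0)

Corrected query:
SELECT p.name, COUNT(c.id) FROM customers p LEFT JOIN purchases c ON c.customer_id = p.id GROUP BY p.name

Result:
name  | COUNT(c.id)
------+------------
Alice | 2          
Carol | 1          
Frank | 2          
Grace | 0          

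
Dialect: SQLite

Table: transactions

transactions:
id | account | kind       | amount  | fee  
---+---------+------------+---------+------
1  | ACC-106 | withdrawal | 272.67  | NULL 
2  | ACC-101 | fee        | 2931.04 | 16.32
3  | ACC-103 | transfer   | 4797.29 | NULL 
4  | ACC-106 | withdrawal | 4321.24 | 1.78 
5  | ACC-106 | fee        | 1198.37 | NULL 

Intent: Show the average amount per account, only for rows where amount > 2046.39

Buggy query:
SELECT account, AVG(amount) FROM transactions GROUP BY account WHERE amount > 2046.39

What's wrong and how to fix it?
Bug: WHERE cannot follow GROUP BY

Fix: Move the WHERE clause before GROUP BY

Corrected query:
SELECT account, AVG(amount) FROM transactions WHERE amount > 2046.39 GROUP BY account

Result:
account | AVG(amount)
--------+------------
ACC-101 | 2931.04    
ACC-103 | 4797.29    
ACC-106 | 4321.24    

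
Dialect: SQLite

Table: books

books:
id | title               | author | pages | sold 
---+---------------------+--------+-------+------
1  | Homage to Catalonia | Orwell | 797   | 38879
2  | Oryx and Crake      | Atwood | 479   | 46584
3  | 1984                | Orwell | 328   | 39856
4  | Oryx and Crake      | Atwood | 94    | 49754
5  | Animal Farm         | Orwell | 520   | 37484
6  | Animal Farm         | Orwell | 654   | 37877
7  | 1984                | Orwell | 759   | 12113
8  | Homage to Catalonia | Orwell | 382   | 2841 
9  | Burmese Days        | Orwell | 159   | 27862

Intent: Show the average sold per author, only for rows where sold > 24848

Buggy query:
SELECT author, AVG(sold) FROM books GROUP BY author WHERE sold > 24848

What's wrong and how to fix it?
Bug: WHERE cannot follow GROUP BY

Fix: Place WHERE between FROM and GROUP BY

Corrected query:
SELECT author, AVG(sold) FROM books WHERE sold > 24848 GROUP BY author

Result:
author | AVG(sold)
-------+----------
Atwood | 48169    
Orwell | 36391.6  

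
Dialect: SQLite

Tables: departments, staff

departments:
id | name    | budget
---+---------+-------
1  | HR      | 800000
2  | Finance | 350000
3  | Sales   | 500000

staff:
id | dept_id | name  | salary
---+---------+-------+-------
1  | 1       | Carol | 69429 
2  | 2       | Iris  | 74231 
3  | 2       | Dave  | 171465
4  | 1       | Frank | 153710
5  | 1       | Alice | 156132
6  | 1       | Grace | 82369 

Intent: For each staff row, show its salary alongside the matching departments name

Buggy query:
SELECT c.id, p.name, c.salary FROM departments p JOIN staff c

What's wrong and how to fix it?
Bug: JOIN with no ON clause produces a cartesian product; every staff row pairs with every departments row

Fix: Specify the join condition linking the foreign key to the parent id

Corrected query:
SELECT c.id, p.name, c.salary FROM departments p JOIN staff c ON c.dept_id = p.id

Result:
id | name    | salary
---+---------+-------
1  | HR      | 69429 
2  | Finance | 74231 
3  | Finance | 171465
4  | HR      | 153710
5  | HR      | 156132
6  | HR      | 82369 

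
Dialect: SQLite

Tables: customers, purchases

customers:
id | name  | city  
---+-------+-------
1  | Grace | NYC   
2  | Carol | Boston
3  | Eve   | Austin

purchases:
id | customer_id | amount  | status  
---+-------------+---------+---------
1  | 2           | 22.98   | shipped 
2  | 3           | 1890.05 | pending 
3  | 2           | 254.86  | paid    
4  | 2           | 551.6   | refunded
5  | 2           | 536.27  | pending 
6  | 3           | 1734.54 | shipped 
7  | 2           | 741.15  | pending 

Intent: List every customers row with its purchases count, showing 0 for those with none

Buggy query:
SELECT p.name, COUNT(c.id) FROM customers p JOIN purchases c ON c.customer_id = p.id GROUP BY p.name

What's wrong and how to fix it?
Bug: INNER JOIN drops customers rows that have no matching purchases rows

Fix: Use LEFT JOIN so parents without children still appear (COUNT(c.id) gives 0)

Corrected query:
SELECT p.name, COUNT(c.id) FROM customers p LEFT JOIN purchases c ON c.customer_id = p.id GROUP BY p.name

Result:
name  | COUNT(c.id)
------+------------
Carol | 5          
Eve   | 2          
Grace | 0          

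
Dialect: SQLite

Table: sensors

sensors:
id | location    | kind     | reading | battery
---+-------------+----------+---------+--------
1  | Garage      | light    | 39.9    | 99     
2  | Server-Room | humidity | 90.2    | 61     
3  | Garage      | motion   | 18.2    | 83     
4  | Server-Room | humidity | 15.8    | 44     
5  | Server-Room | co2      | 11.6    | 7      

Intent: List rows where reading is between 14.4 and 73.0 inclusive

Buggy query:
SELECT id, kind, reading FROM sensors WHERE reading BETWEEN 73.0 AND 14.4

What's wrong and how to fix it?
Bug: BETWEEN expects the lower bound first; with 73.0 AND 14.4 the range is empty

Fix: Write BETWEEN 14.4 AND 73.0

Corrected query:
SELECT id, kind, reading FROM sensors WHERE reading BETWEEN 14.4 AND 73.0

Result:
id | kind     | reading
---+----------+--------
1  | light    | 39.9   
3  | motion   | 18.2   
4  | humidity | 15.8   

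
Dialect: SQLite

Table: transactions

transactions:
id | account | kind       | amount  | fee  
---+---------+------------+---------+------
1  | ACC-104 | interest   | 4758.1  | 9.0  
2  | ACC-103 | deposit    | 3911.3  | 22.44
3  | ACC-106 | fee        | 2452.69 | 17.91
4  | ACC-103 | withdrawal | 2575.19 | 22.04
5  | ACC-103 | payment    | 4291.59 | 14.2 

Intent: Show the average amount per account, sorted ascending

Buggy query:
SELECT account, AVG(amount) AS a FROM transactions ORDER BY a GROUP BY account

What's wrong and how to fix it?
Bug: ORDER BY appears before GROUP BY; SQL clause order requires GROUP BY first

Fix: Reorder: SELECT … FROM … GROUP BY … ORDER BY …

Corrected query:
SELECT account, AVG(amount) AS a FROM transactions GROUP BY account ORDER BY a

Result:
account | a          
--------+------------
ACC-106 | 2452.69    
ACC-103 | 3592.693333
ACC-104 | 4758.1     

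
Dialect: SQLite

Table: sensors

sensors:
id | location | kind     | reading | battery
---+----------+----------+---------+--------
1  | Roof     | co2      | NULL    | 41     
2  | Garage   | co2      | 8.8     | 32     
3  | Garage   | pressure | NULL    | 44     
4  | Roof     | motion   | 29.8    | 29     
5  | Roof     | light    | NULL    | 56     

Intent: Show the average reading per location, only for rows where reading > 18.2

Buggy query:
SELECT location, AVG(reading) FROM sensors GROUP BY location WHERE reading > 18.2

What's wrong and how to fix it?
Bug: WHERE cannot follow GROUP BY

Fix: Place WHERE between FROM and GROUP BY

Corrected query:
SELECT location, AVG(reading) FROM sensors WHERE reading > 18.2 GROUP BY location

Result:
location | AVG(reading)
---------+-------------
Roof     | 29.8        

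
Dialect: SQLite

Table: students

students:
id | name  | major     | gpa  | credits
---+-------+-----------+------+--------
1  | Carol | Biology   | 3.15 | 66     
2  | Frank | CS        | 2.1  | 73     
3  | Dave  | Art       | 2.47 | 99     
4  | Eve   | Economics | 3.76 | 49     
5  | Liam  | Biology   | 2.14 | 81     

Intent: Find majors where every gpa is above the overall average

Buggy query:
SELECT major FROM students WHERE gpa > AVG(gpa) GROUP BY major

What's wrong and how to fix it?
Bug: WHERE evaluates per row before aggregation, so AVG() is unavailable

Fix: Compute the overall average in a scalar subquery and compare each group's MIN against it in HAVING

Corrected query:
SELECT major FROM students GROUP BY major HAVING MIN(gpa) > (SELECT AVG(gpa) FROM students)

Result:
major    
---------
Economics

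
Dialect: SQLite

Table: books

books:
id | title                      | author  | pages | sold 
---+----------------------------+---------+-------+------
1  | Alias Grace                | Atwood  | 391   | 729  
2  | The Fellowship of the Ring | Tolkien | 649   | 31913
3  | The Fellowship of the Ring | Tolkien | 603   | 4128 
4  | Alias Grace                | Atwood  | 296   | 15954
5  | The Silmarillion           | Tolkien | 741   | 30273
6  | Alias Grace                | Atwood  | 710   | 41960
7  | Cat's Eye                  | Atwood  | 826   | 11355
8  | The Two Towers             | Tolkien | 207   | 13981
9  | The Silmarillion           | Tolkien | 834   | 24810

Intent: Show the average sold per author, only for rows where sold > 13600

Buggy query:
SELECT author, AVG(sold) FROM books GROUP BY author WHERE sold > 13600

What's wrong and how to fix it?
Bug: Row-level WHERE must come before GROUP BY in the clause order

Fix: Place WHERE between FROM and GROUP BY

Corrected query:
SELECT author, AVG(sold) FROM books WHERE sold > 13600 GROUP BY author

Result:
author  | AVG(sold)
--------+----------
Atwood  | 28957    
Tolkien | 25244.25 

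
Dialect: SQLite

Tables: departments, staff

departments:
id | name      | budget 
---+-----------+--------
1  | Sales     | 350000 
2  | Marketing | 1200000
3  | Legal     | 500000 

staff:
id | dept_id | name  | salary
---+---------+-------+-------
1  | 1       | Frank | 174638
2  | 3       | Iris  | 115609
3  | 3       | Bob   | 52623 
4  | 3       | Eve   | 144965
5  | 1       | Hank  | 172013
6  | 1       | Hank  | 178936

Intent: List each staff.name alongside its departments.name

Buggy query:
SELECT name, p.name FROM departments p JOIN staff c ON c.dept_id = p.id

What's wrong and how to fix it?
Bug: 'name' exists in both joined tables, so the database can't tell which one is meant

Fix: Qualify the column with its table alias (c.name)

Corrected query:
SELECT c.name, p.name FROM departments p JOIN staff c ON c.dept_id = p.id

Result:
name  | name 
------+------
Frank | Sales
Iris  | Legal
Bob   | Legal
Eve   | Legal
Hank  | Sales
Hank  | Sales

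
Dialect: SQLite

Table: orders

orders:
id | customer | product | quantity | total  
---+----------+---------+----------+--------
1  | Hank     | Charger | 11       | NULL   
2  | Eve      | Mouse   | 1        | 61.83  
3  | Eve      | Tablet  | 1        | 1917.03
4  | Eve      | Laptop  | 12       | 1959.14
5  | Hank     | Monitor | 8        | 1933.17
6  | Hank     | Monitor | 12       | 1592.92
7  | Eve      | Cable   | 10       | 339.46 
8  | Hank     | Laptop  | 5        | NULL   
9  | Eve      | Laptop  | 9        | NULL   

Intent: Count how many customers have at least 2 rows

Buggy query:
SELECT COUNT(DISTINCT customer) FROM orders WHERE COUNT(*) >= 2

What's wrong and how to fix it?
Bug: COUNT(*) cannot appear in WHERE; the per-group count doesn't exist yet

Fix: Use a subquery that GROUPs and filters with HAVING, then count its rows

Corrected query:
SELECT COUNT(*) FROM (SELECT customer FROM orders GROUP BY customer HAVING COUNT(*) >= 2)

Result:
COUNT(*)
--------
2       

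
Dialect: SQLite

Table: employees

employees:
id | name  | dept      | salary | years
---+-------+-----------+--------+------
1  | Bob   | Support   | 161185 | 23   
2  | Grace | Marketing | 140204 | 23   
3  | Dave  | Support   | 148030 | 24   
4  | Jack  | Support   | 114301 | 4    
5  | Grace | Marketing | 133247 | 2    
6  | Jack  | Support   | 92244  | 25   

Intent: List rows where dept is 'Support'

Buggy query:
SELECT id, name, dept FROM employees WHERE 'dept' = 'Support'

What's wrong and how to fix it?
Bug: Single quotes denote string literals in SQL; the column name is being compared as a constant string

Fix: Reference the column as dept without single quotes

Corrected query:
SELECT id, name, dept FROM employees WHERE dept = 'Support'

Result:
id | name | dept   
---+------+--------
1  | Bob  | Support
3  | Dave | Support
4  | Jack | Support
6  | Jack | Support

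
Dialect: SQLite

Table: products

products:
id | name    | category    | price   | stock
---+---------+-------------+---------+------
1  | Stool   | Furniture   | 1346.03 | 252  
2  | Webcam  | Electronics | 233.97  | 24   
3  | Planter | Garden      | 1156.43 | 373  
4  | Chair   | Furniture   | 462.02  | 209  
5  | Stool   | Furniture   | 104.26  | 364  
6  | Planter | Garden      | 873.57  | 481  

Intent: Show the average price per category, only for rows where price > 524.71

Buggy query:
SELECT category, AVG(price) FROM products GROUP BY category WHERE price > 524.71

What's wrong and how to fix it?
Bug: WHERE cannot follow GROUP BY

Fix: Move the WHERE clause before GROUP BY

Corrected query:
SELECT category, AVG(price) FROM products WHERE price > 524.71 GROUP BY category

Result:
category  | AVG(price)
----------+-----------
Furniture | 1346.03   
Garden    | 1015      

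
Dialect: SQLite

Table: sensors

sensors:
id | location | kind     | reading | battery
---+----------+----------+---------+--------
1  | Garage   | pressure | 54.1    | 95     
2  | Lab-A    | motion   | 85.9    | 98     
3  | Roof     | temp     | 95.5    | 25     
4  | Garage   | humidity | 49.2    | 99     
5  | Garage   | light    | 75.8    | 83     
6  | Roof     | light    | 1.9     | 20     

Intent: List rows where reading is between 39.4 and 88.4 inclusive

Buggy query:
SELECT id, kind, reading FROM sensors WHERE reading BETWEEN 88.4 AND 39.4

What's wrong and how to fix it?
Bug: The bounds are reversed; BETWEEN a AND b requires a <= b to match anything

Fix: Swap the bounds so the smaller value comes first

Corrected query:
SELECT id, kind, reading FROM sensors WHERE reading BETWEEN 39.4 AND 88.4

Result:
id | kind     | reading
---+----------+--------
1  | pressure | 54.1   
2  | motion   | 85.9   
4  | humidity | 49.2   
5  | light    | 75.8   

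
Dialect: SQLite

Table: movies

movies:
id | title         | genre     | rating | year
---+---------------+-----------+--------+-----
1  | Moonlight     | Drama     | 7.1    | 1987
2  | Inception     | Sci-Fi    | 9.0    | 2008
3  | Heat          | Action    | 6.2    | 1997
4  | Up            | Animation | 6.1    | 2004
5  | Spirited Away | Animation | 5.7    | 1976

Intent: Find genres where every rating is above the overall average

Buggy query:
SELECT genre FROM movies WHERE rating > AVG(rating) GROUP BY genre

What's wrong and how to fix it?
Bug: AVG() is an aggregate; it can't sit directly in WHERE

Fix: Use a subquery for AVG and a HAVING MIN(...) filter so the condition holds for every row in the group

Corrected query:
SELECT genre FROM movies GROUP BY genre HAVING MIN(rating) > (SELECT AVG(rating) FROM movies)

Result:
genre 
------
Drama 
Sci-Fi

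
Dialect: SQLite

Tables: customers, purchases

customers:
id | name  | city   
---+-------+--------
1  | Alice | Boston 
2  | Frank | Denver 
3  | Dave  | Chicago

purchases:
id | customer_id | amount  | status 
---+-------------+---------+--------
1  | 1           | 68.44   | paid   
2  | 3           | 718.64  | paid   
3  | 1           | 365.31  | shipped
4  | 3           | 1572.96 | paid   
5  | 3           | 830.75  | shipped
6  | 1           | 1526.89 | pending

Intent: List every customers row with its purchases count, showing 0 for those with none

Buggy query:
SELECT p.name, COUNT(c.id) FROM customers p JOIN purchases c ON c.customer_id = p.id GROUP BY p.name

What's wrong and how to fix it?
Bug: INNER JOIN drops customers rows that have no matching purchases rows

Fix: Use LEFT JOIN so parents without children still appear (COUNT(c.id) gives 0)

Corrected query:
SELECT p.name, COUNT(c.id) FROM customers p LEFT JOIN purchases c ON c.customer_id = p.id GROUP BY p.name

Result:
name  | COUNT(c.id)
------+------------
Alice | 3          
Dave  | 3          
Frank | 0          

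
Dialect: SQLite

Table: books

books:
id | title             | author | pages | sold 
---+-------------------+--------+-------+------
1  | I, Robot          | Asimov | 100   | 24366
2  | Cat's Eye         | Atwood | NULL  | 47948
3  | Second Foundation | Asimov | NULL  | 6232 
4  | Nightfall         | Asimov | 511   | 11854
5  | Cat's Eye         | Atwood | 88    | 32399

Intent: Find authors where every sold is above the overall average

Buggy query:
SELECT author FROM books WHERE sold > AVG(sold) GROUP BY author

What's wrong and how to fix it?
Bug: AVG() is an aggregate; it can't sit directly in WHERE

Fix: Compute the overall average in a scalar subquery and compare each group's MIN against it in HAVING

Corrected query:
SELECT author FROM books GROUP BY author HAVING MIN(sold) > (SELECT AVG(sold) FROM books)

Result:
author
------
Atwood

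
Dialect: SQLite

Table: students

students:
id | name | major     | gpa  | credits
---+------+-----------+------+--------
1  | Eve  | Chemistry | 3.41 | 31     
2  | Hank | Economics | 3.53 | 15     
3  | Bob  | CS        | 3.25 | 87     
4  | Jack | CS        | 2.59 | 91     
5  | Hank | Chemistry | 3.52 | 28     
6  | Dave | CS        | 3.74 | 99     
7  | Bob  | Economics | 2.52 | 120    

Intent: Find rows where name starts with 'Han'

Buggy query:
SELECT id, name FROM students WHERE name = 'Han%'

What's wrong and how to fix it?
Bug: '=' compares the literal string including the % character; pattern matching needs LIKE

Fix: Use LIKE for wildcard pattern matching

Corrected query:
SELECT id, name FROM students WHERE name LIKE 'Han%'

Result:
id | name
---+-----
2  | Hank
5  | Hank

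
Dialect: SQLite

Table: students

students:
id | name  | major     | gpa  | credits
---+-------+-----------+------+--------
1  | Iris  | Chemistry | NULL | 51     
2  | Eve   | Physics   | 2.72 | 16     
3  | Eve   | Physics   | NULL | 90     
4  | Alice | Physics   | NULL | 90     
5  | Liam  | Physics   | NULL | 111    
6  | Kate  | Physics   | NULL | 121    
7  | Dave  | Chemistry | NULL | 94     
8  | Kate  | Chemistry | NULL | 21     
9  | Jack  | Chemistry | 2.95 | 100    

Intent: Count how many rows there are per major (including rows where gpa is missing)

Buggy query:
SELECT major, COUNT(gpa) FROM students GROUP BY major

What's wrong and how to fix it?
Bug: COUNT(gpa) skips NULLs, so groups with missing gpa are undercounted

Fix: Use COUNT(*) to count all rows regardless of NULL

Corrected query:
SELECT major, COUNT(*) FROM students GROUP BY major

Result:
major     | COUNT(*)
----------+---------
Chemistry | 4       
Physics   | 5       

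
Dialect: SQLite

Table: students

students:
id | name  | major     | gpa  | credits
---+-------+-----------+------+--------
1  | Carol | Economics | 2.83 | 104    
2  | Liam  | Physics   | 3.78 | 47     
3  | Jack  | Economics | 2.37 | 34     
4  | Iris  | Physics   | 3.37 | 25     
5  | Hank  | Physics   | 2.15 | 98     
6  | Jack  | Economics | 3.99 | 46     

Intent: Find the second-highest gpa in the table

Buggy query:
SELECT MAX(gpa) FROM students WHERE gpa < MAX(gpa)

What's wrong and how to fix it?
Bug: The inner MAX is an aggregate inside WHERE, which is not allowed

Fix: Compute the overall MAX in a subquery, then take MAX of rows below it

Corrected query:
SELECT MAX(gpa) FROM students WHERE gpa < (SELECT MAX(gpa) FROM students)

Result:
MAX(gpa)
--------
3.78    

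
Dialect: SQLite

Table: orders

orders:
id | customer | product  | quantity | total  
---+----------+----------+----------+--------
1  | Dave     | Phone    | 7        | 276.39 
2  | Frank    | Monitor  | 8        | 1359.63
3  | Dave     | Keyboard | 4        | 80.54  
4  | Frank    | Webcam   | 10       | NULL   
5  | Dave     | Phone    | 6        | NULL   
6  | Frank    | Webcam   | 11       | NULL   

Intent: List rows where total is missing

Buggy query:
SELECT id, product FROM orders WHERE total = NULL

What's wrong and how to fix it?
Bug: Comparing to NULL with '=' never matches; NULL = NULL is unknown, not true

Fix: Replace '= NULL' with 'IS NULL'

Corrected query:
SELECT id, product FROM orders WHERE total IS NULL

Result:
id | product
---+--------
4  | Webcam 
5  | Phone  
6  | Webcam 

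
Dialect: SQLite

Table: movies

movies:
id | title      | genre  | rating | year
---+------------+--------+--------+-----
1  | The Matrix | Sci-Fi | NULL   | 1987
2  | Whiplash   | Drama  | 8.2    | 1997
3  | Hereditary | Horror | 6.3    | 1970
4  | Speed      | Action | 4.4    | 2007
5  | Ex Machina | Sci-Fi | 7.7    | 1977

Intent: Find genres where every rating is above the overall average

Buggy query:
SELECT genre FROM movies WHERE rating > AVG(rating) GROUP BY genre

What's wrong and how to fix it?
Bug: WHERE evaluates per row before aggregation, so AVG() is unavailable

Fix: Compute the overall average in a scalar subquery and compare each group's MIN against it in HAVING

Corrected query:
SELECT genre FROM movies GROUP BY genre HAVING MIN(rating) > (SELECT AVG(rating) FROM movies)

Result:
genre 
------
Drama 
Sci-Fi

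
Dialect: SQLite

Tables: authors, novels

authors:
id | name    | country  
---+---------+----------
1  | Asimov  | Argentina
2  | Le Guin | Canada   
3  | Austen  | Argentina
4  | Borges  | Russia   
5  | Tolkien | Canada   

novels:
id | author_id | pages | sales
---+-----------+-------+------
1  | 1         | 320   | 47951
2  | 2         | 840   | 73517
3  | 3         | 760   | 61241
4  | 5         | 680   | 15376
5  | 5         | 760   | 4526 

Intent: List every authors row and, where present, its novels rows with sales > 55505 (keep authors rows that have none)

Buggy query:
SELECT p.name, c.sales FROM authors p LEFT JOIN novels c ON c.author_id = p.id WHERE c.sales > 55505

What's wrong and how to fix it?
Bug: A WHERE condition on the right-hand table after LEFT JOIN drops unmatched parents

Fix: Move the right-table condition into the ON clause so unmatched parents are kept

Corrected query:
SELECT p.name, c.sales FROM authors p LEFT JOIN novels c ON c.author_id = p.id AND c.sales > 55505

Result:
name    | sales
--------+------
Asimov  | NULL 
Le Guin | 73517
Austen  | 61241
Borges  | NULL 
Tolkien | NULL 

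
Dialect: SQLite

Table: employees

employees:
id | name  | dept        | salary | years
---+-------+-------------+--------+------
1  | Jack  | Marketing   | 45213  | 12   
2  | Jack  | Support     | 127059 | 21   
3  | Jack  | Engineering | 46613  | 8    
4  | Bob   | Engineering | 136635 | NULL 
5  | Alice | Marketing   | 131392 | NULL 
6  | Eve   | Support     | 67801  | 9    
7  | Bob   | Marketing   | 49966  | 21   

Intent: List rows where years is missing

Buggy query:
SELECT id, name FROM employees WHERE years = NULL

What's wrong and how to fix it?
Bug: '= NULL' is always unknown in SQL three-valued logic, so no rows match

Fix: Use IS NULL to test for NULL

Corrected query:
SELECT id, name FROM employees WHERE years IS NULL

Result:
id | name 
---+------
4  | Bob  
5  | Alice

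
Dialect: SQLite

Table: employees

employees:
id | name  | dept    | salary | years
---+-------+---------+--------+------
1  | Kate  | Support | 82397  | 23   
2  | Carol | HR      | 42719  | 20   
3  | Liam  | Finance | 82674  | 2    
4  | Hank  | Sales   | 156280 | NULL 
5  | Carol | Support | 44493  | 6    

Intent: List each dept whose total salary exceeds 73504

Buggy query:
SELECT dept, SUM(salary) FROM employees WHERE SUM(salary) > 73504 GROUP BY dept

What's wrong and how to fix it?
Bug: WHERE runs before GROUP BY, so aggregates aren't available there

Fix: Move the aggregate condition to a HAVING clause

Corrected query:
SELECT dept, SUM(salary) FROM employees GROUP BY dept HAVING SUM(salary) > 73504

Result:
dept    | SUM(salary)
--------+------------
Finance | 82674      
Sales   | 156280     
Support | 126890     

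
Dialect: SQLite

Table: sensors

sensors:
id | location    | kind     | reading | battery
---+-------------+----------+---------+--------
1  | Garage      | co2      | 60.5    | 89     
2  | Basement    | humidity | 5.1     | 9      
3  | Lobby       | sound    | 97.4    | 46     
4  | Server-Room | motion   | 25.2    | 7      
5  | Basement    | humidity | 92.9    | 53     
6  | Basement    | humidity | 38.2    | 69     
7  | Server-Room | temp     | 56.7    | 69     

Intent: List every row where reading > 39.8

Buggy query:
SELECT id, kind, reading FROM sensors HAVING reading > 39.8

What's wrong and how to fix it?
Bug: HAVING filters the output of aggregation, but this query has no GROUP BY and no aggregate functions, so SQLite rejects it (HAVING clause on a non-aggregate query); the condition here is per row

Fix: Replace HAVING with WHERE since the condition applies to individual rows

Corrected query:
SELECT id, kind, reading FROM sensors WHERE reading > 39.8

Result:
id | kind     | reading
---+----------+--------
1  | co2      | 60.5   
3  | sound    | 97.4   
5  | humidity | 92.9   
7  | temp     | 56.7   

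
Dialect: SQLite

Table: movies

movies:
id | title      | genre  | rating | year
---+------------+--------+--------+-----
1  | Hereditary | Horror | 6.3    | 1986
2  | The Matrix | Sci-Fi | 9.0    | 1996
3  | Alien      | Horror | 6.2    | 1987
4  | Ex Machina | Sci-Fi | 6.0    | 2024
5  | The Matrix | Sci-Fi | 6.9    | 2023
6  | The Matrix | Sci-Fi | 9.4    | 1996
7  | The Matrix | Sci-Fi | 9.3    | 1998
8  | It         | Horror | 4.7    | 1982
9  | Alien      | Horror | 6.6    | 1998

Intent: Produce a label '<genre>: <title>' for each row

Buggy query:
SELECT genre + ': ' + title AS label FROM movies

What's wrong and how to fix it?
Bug: '+' is numeric addition; on text columns SQLite converts them to 0 instead of concatenating

Fix: Use the || operator for string concatenation

Corrected query:
SELECT genre || ': ' || title AS label FROM movies

Result:
label             
------------------
Horror: Hereditary
Sci-Fi: The Matrix
Horror: Alien     
Sci-Fi: Ex Machina
Sci-Fi: The Matrix
Sci-Fi: The Matrix
Sci-Fi: The Matrix
Horror: It        
Horror: Alien     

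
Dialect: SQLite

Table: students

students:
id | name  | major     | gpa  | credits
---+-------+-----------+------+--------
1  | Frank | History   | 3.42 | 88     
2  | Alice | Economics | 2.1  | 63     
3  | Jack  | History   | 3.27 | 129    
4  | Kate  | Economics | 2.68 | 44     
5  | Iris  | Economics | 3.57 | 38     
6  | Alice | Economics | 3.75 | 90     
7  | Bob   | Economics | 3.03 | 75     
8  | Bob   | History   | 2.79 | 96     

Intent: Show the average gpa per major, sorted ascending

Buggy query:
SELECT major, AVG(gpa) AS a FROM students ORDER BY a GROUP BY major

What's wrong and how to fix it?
Bug: ORDER BY appears before GROUP BY; SQL clause order requires GROUP BY first

Fix: Reorder: SELECT … FROM … GROUP BY … ORDER BY …

Corrected query:
SELECT major, AVG(gpa) AS a FROM students GROUP BY major ORDER BY a

Result:
major     | a    
----------+------
Economics | 3.026
History   | 3.16 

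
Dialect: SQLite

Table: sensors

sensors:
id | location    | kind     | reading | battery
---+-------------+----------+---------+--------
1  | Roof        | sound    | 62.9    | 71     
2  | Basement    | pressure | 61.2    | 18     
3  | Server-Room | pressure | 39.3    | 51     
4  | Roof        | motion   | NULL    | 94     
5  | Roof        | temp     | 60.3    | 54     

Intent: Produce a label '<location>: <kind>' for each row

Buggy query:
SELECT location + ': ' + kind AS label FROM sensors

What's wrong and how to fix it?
Bug: '+' is numeric addition; on text columns SQLite converts them to 0 instead of concatenating

Fix: Replace + with || to concatenate text

Corrected query:
SELECT location || ': ' || kind AS label FROM sensors

Result:
label                
---------------------
Roof: sound          
Basement: pressure   
Server-Room: pressure
Roof: motion         
Roof: temp           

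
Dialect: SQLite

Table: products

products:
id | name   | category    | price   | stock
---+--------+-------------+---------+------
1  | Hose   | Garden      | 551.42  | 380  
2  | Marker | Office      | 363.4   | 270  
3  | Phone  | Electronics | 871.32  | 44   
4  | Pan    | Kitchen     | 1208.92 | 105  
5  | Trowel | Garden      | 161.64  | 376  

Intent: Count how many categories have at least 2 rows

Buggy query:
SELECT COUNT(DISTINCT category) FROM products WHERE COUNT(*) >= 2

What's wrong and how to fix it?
Bug: COUNT(*) cannot appear in WHERE; the per-group count doesn't exist yet

Fix: Use a subquery that GROUPs and filters with HAVING, then count its rows

Corrected query:
SELECT COUNT(*) FROM (SELECT category FROM products GROUP BY category HAVING COUNT(*) >= 2)

Result:
COUNT(*)
--------
1       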